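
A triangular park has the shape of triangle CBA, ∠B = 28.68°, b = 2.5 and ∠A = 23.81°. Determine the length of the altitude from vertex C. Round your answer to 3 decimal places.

1.009

The third angle is ∠C = 180° − ∠B − ∠A = 127.51°.
Law of sines: c = b·sin C/sin B ≈ 4.1322.
Law of sines: a = b·sin A/sin B ≈ 2.103.
Area = ½·b·c·sin A ≈ 2.0852.
The altitude from C has length 2·area/c ≈ 1.0093.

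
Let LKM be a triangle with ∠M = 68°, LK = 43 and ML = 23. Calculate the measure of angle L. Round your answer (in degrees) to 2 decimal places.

Law of sines: sin K = ML·sin M/LK ≈ 0.49594.
Since LK ≥ ML, only the acute value applies: ∠K ≈ 29.73°.
Then ∠L = 180° − ∠M − ∠K ≈ 82.27°.

82.27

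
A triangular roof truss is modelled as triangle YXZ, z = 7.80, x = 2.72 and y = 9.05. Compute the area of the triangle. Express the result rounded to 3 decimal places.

10.043

Semiperimeter s = (9.05 + 2.72 + 7.8)/2 = 9.785.
Heron's formula: area = √(9.785·0.735·7.065·1.985) ≈ 10.043.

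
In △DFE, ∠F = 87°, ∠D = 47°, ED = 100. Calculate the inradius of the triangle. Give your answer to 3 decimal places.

The third angle is ∠E = 180° − ∠D − ∠F = 46.00°.
Law of sines: FE = ED·sin D/sin F ≈ 73.236.
Law of sines: DF = ED·sin E/sin F ≈ 72.033.
Area = ½·ED·FE·sin E ≈ 2634.1.
Semiperimeter s = (73.236+100+72.033)/2 = 122.63.
Inradius = area/s = 2634.1/122.63 ≈ 21.479.

r ≈ 21.479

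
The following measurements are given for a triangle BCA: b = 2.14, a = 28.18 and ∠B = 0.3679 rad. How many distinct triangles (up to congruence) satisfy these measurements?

a·sin B = 28.18·sin(0.3679 rad) ≈ 10.14.
Since b = 2.14 < 10.14 = a sin B, no triangle exists.

0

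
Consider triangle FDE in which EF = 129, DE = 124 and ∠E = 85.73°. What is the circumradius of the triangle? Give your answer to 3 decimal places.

By the law of cosines, FD² = DE² + EF² − 2·DE·EF·cos E = 29635, so FD ≈ 172.15.
Area = ½·DE·EF·sin E ≈ 7975.8.
Circumradius = FD/(2 sin E) ≈ 86.314.

R ≈ 86.314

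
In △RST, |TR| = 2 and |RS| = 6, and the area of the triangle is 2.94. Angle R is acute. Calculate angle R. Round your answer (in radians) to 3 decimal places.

0.512

From area = ½·|TR|·|RS|·sin R, we get sin R = 2·area/(|TR|·|RS|) ≈ 0.49000.
Taking the acute solution, ∠R ≈ 0.512 rad.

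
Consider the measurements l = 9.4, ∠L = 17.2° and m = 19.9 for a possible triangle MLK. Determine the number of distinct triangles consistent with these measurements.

m·sin L = 19.9·sin(17.2°) ≈ 5.885.
Since m sin L < l < m (5.885 < 9.4 < 19.9), two triangles exist.

2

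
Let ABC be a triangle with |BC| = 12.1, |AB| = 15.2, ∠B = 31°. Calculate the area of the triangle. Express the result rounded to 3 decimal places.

47.363

Area = ½·|AB|·|BC|·sin B ≈ 47.363.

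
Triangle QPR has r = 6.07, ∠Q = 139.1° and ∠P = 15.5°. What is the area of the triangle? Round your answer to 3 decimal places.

The third angle is ∠R = 180° − ∠Q − ∠P = 25.40°.
Law of sines: q = r·sin Q/sin R ≈ 9.2654.
Law of sines: p = r·sin P/sin R ≈ 3.7818.
Area = ½·r·q·sin P ≈ 7.5149.

area ≈ 7.515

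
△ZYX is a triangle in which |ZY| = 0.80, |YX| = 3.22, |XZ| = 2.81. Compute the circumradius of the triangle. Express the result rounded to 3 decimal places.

By the law of cosines, cos Z = (|XZ|² + |ZY|² − |YX|²) / (2·|XZ|·|ZY|) ≈ -0.40754, so ∠Z ≈ 114.05°.
Circumradius = |YX|/(2 sin Z) ≈ 1.7631.

1.763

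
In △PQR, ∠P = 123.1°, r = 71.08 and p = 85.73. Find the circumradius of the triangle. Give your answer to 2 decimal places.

Law of sines: sin R = r·sin P/p ≈ 0.69456.
Since p ≥ r, only the acute value applies: ∠R ≈ 43.99°.
Then ∠Q = 180° − ∠P − ∠R ≈ 12.91°.
Law of sines gives q = p·sin Q/sin P ≈ 22.86.
Circumradius = p/(2 sin P) ≈ 51.169.

51.17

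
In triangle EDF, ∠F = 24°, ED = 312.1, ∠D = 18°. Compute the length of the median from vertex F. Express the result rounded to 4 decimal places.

m_F ≈ 368.2010

The third angle is ∠E = 180° − ∠D − ∠F = 138.00°.
Law of sines: DF = ED·sin E/sin F ≈ 513.44.
Law of sines: FE = ED·sin D/sin F ≈ 237.12.
Median from F: ½√(2·DF² + 2·FE² − ED²) ≈ 368.2.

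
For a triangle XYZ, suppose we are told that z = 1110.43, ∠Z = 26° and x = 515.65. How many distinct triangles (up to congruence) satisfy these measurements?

1

x·sin Z = 515.65·sin(26°) ≈ 226.
Since z ≥ x, exactly one triangle exists.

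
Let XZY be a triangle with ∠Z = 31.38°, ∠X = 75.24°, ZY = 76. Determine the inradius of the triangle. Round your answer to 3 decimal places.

The third angle is ∠Y = 180° − ∠X − ∠Z = 73.38°.
Law of sines: YX = ZY·sin Z/sin X ≈ 40.925.
Law of sines: XZ = ZY·sin Y/sin X ≈ 75.31.
Area = ½·ZY·YX·sin Y ≈ 1490.2.
Semiperimeter s = (76+40.925+75.31)/2 = 96.117.
Inradius = area/s = 1490.2/96.117 ≈ 15.504.

r ≈ 15.504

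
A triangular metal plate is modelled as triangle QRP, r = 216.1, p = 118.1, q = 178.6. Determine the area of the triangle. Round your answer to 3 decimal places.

10544.171

Semiperimeter s = (178.6 + 216.1 + 118.1)/2 = 256.4.
Heron's formula: area = √(256.4·77.8·40.3·138.3) ≈ 10544.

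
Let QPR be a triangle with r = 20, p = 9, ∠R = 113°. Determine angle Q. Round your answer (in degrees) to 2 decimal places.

42.53

Law of sines: sin P = p·sin R/r ≈ 0.41423.
Since r ≥ p, only the acute value applies: ∠P ≈ 24.47°.
Then ∠Q = 180° − ∠R − ∠P ≈ 42.53°.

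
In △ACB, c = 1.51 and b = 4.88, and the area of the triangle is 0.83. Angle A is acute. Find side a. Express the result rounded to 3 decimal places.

From area = ½·c·b·sin A, we get sin A = 2·area/(c·b) ≈ 0.22527.
Taking the acute solution, ∠A ≈ 13.02°.
Law of cosines then gives a ≈ 3.4257.

3.426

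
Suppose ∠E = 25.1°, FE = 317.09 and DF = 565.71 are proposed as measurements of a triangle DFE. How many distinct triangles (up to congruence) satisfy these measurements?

1

FE·sin E = 317.09·sin(25.1°) ≈ 134.5.
Since DF ≥ FE, exactly one triangle exists.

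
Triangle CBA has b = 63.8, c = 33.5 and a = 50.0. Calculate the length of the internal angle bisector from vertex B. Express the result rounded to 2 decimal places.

By the law of cosines, cos B = (a² + c² − b²) / (2·a·c) ≈ -0.13379, so ∠B ≈ 97.69°.
The bisector from B has length 2·a·c·cos(∠B/2)/(a+c) ≈ 26.403.

t_B ≈ 26.40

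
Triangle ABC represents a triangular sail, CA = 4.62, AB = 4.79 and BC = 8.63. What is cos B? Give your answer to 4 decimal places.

cos B ≈ 0.9202

By the law of cosines, cos B = (AB² + BC² − CA²) / (2·AB·BC) ≈ 0.92018, so ∠B ≈ 0.402 rad.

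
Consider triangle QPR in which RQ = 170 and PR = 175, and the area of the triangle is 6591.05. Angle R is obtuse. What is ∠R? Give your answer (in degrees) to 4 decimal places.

From area = ½·PR·RQ·sin R, we get sin R = 2·area/(PR·RQ) ≈ 0.44310.
Taking the obtuse solution, ∠R ≈ 153.70°.

∠R ≈ 153.6984°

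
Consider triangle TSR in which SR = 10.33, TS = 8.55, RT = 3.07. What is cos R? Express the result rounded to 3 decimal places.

By the law of cosines, cos R = (SR² + RT² − TS²) / (2·SR·RT) ≈ 0.67845, so ∠R ≈ 47.28°.

cos R ≈ 0.678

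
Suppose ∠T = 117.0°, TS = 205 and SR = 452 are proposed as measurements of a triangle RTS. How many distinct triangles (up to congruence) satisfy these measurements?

1

TS·sin T = 205·sin(117.0°) ≈ 182.7.
Since ∠T is not acute, a triangle exists only if SR > TS; here SR > TS, so there is exactly one triangle.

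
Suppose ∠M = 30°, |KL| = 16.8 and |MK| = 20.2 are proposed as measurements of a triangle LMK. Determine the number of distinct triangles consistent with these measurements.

|MK|·sin M = 20.2·sin(30°) ≈ 10.1.
Since |MK| sin M < |KL| < |MK| (10.1 < 16.8 < 20.2), two triangles exist.

2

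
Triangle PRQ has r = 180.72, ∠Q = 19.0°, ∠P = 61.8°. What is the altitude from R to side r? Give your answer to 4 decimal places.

h_R ≈ 52.5287

The third angle is ∠R = 180° − ∠Q − ∠P = 99.20°.
Law of sines: p = r·sin P/sin R ≈ 161.34.
Law of sines: q = r·sin Q/sin R ≈ 59.603.
Area = ½·r·p·sin Q ≈ 4746.5.
The altitude from R has length 2·area/r ≈ 52.529.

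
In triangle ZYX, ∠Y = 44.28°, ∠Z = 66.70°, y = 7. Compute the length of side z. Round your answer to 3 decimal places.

The third angle is ∠X = 180° − ∠Z − ∠Y = 69.02°.
Law of sines: z = y·sin Z/sin Y ≈ 9.2086.

9.209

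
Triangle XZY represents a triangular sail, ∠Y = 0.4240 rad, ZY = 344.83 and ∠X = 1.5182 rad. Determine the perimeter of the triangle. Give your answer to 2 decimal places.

The third angle is ∠Z = π − ∠Y − ∠X = 1.1994 rad.
Law of sines: YX = ZY·sin Z/sin X ≈ 321.76.
Law of sines: XZ = ZY·sin Y/sin X ≈ 142.06.
Semiperimeter s = (344.83+321.76+142.06)/2 = 404.33.
Perimeter = 344.83 + 321.76 + 142.06 = 808.66.

808.66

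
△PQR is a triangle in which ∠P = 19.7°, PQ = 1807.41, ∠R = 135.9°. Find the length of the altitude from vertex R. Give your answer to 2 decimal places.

The third angle is ∠Q = 180° − ∠R − ∠P = 24.40°.
Law of sines: QR = PQ·sin P/sin R ≈ 875.5.
Law of sines: RP = PQ·sin Q/sin R ≈ 1072.9.
Area = ½·PQ·QR·sin Q ≈ 3.2684e+05.
The altitude from R has length 2·area/PQ ≈ 361.67.

h_R ≈ 361.67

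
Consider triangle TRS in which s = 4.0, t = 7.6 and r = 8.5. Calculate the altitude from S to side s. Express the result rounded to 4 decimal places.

Semiperimeter p = (7.6 + 8.5 + 4)/2 = 10.05.
Heron's formula: area = √(10.05·2.45·1.55·6.05) ≈ 15.195.
The altitude from S has length 2·area/s ≈ 7.5977.

h_S ≈ 7.5977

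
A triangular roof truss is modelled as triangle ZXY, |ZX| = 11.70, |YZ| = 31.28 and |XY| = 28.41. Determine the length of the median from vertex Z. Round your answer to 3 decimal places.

Median from Z: ½√(2·|YZ|² + 2·|ZX|² − |XY|²) ≈ 18.865.

m_Z ≈ 18.865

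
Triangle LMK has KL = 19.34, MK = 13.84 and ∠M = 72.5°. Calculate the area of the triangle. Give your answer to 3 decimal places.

area ≈ 120.756

Law of sines: sin L = MK·sin M/KL ≈ 0.68249.
Since KL ≥ MK, only the acute value applies: ∠L ≈ 43.04°.
Then ∠K = 180° − ∠M − ∠L ≈ 64.46°.
Law of sines gives LM = KL·sin K/sin M ≈ 18.297.
Area = ½·KL·MK·sin K ≈ 120.76.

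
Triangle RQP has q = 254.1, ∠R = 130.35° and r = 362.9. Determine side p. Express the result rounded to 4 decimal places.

142.3951

Law of sines: sin Q = q·sin R/r ≈ 0.53362.
Since r ≥ q, only the acute value applies: ∠Q ≈ 32.25°.
Then ∠P = 180° − ∠R − ∠Q ≈ 17.40°.
Law of sines gives p = r·sin P/sin R ≈ 142.4.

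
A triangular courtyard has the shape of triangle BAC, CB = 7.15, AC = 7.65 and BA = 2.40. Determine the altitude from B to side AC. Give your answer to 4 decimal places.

Semiperimeter s = (7.65 + 7.15 + 2.4)/2 = 8.6.
Heron's formula: area = √(8.6·0.95·1.45·6.2) ≈ 8.5702.
The altitude from B has length 2·area/AC ≈ 2.2406.

h_B ≈ 2.2406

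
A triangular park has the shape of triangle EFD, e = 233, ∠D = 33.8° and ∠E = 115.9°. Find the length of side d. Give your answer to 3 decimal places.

144.090

The third angle is ∠F = 180° − ∠D − ∠E = 30.30°.
Law of sines: d = e·sin D/sin E ≈ 144.09.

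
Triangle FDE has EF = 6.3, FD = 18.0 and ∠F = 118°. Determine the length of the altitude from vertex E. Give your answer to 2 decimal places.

By the law of cosines, DE² = EF² + FD² − 2·EF·FD·cos F = 470.17, so DE ≈ 21.683.
Area = ½·EF·FD·sin F ≈ 50.063.
The altitude from E has length 2·area/FD ≈ 5.5626.

h_E ≈ 5.56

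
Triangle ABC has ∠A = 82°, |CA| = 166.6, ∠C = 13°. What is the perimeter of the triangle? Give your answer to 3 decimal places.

369.829

The third angle is ∠B = 180° − ∠C − ∠A = 85.00°.
Law of sines: |BC| = |CA|·sin A/sin B ≈ 165.61.
Law of sines: |AB| = |CA|·sin C/sin B ≈ 37.62.
Semiperimeter s = (165.61+166.6+37.62)/2 = 184.91.
Perimeter = 165.61 + 166.6 + 37.62 = 369.83.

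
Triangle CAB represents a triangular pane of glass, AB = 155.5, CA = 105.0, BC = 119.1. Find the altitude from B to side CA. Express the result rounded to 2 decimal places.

h_B ≈ 119.00

Semiperimeter s = (155.5 + 119.1 + 105)/2 = 189.8.
Heron's formula: area = √(189.8·34.3·70.7·84.8) ≈ 6247.5.
The altitude from B has length 2·area/CA ≈ 119.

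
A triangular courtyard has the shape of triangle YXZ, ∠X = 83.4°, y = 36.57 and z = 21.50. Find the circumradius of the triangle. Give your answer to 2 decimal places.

By the law of cosines, x² = z² + y² − 2·z·y·cos X = 1618.9, so x ≈ 40.235.
Area = ½·z·y·sin X ≈ 390.52.
Circumradius = x/(2 sin X) ≈ 20.252.

20.25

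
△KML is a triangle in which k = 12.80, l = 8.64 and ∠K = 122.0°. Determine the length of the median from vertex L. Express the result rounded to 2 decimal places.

Law of sines: sin L = l·sin K/k ≈ 0.57243.
Since k ≥ l, only the acute value applies: ∠L ≈ 34.92°.
Then ∠M = 180° − ∠K − ∠L ≈ 23.08°.
Law of sines gives m = k·sin M/sin K ≈ 5.9169.
Median from L: ½√(2·k² + 2·m² − l²) ≈ 8.9868.

m_L ≈ 8.99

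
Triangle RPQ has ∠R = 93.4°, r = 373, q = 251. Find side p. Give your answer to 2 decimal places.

Law of sines: sin Q = q·sin R/r ≈ 0.67174.
Since r ≥ q, only the acute value applies: ∠Q ≈ 42.20°.
Then ∠P = 180° − ∠R − ∠Q ≈ 44.40°.
Law of sines gives p = r·sin P/sin R ≈ 261.43.

261.43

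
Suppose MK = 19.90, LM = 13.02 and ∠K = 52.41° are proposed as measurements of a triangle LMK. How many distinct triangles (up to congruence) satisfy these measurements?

0

MK·sin K = 19.90·sin(52.41°) ≈ 15.77.
Since LM = 13.02 < 15.77 = MK sin K, no triangle exists.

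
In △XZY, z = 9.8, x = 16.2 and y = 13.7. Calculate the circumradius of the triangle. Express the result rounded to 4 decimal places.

R ≈ 8.1256

By the law of cosines, cos X = (z² + y² − x²) / (2·z·y) ≈ 0.07929, so ∠X ≈ 85.45°.
Circumradius = x/(2 sin X) ≈ 8.1256.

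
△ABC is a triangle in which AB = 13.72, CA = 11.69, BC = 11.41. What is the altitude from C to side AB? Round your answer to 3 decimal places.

9.290

Semiperimeter s = (11.41 + 11.69 + 13.72)/2 = 18.41.
Heron's formula: area = √(18.41·7·6.72·4.69) ≈ 63.73.
The altitude from C has length 2·area/AB ≈ 9.2902.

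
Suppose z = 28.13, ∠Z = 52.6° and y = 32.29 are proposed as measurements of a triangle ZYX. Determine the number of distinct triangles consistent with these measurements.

y·sin Z = 32.29·sin(52.6°) ≈ 25.65.
Since y sin Z < z < y (25.65 < 28.13 < 32.29), two triangles exist.

2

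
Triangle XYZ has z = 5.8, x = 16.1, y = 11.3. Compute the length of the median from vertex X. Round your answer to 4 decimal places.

3.9828

Median from X: ½√(2·y² + 2·z² − x²) ≈ 3.9828.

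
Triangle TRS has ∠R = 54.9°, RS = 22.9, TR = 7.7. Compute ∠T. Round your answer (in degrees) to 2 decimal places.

By the law of cosines, ST² = TR² + RS² − 2·TR·RS·cos R = 380.92, so ST ≈ 19.517.
Law of cosines again: cos T = (ST² + TR² − RS²)/(2·ST·TR) ≈ -0.28014, so ∠T ≈ 106.27°.

∠T ≈ 106.27°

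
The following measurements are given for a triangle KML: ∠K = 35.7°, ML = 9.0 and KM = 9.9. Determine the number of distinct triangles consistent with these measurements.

KM·sin K = 9.9·sin(35.7°) ≈ 5.777.
Since KM sin K < ML < KM (5.777 < 9.0 < 9.9), two triangles exist.

2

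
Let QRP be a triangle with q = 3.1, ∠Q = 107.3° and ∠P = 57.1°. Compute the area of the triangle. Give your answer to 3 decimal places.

1.136

The third angle is ∠R = 180° − ∠P − ∠Q = 15.60°.
Law of sines: r = q·sin R/sin Q ≈ 0.87315.
Law of sines: p = q·sin P/sin Q ≈ 2.7262.
Area = ½·q·r·sin P ≈ 1.1363.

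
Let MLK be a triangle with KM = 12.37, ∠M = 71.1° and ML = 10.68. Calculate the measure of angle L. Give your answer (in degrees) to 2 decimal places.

By the law of cosines, LK² = KM² + ML² − 2·KM·ML·cos M = 181.49, so LK ≈ 13.472.
Law of cosines again: cos L = (ML² + LK² − KM²)/(2·ML·LK) ≈ 0.49534, so ∠L ≈ 60.31°.

∠L ≈ 60.31°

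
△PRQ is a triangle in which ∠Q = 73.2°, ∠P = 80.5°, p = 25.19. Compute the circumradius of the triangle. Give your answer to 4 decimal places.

12.7701

The third angle is ∠R = 180° − ∠Q − ∠P = 26.30°.
Law of sines: r = p·sin R/sin P ≈ 11.316.
Law of sines: q = p·sin Q/sin P ≈ 24.45.
Circumradius = p/(2 sin P) ≈ 12.77.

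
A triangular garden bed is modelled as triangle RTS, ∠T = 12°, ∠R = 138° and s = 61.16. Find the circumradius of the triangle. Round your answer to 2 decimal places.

The third angle is ∠S = 180° − ∠R − ∠T = 30.00°.
Law of sines: r = s·sin R/sin S ≈ 81.848.
Law of sines: t = s·sin T/sin S ≈ 25.432.
Circumradius = s/(2 sin S) ≈ 61.16.

61.16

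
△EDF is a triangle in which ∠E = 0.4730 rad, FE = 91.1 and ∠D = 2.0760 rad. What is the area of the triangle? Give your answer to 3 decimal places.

The third angle is ∠F = π − ∠E − ∠D = 0.5926 rad.
Law of sines: DF = FE·sin E/sin D ≈ 47.426.
Law of sines: ED = FE·sin F/sin D ≈ 58.144.
Area = ½·FE·DF·sin F ≈ 1206.5.

area ≈ 1206.533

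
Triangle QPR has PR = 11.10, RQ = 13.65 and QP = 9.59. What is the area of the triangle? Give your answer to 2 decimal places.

Semiperimeter s = (11.1 + 13.65 + 9.59)/2 = 17.17.
Heron's formula: area = √(17.17·6.07·3.52·7.58) ≈ 52.733.

area ≈ 52.73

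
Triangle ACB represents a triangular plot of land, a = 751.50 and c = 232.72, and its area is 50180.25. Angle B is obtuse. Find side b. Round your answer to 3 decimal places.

From area = ½·a·c·sin B, we get sin B = 2·area/(a·c) ≈ 0.57385.
Taking the obtuse solution, ∠B ≈ 144.98°.
Law of cosines then gives b ≈ 951.51.

951.507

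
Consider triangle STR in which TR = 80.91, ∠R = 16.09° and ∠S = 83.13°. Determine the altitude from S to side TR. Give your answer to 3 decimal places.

The third angle is ∠T = 180° − ∠R − ∠S = 80.78°.
Law of sines: RS = TR·sin T/sin S ≈ 80.442.
Law of sines: ST = TR·sin R/sin S ≈ 22.586.
Area = ½·TR·RS·sin R ≈ 901.92.
The altitude from S has length 2·area/TR ≈ 22.294.

h_S ≈ 22.294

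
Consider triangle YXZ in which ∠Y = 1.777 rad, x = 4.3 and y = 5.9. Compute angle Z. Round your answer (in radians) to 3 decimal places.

Law of sines: sin X = x·sin Y/y ≈ 0.71337.
Since y ≥ x, only the acute value applies: ∠X ≈ 0.794 rad.
Then ∠Z = π − ∠Y − ∠X ≈ 0.570 rad.

0.570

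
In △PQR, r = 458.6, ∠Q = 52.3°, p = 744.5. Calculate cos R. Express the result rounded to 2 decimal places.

cos R ≈ 0.79

By the law of cosines, q² = r² + p² − 2·r·p·cos Q = 3.4701e+05, so q ≈ 589.08.
Law of cosines again: cos R = (p² + q² − r²)/(2·p·q) ≈ 0.78777, so ∠R ≈ 38.02°.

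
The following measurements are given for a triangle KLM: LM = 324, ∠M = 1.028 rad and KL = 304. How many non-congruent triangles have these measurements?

LM·sin M = 324·sin(1.028 rad) ≈ 277.4.
Since LM sin M < KL < LM (277.4 < 304 < 324), two triangles exist.

2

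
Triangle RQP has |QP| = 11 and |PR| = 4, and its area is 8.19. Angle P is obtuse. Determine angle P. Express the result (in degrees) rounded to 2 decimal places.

From area = ½·|QP|·|PR|·sin P, we get sin P = 2·area/(|QP|·|PR|) ≈ 0.37227.
Taking the obtuse solution, ∠P ≈ 158.14°.

∠P ≈ 158.14°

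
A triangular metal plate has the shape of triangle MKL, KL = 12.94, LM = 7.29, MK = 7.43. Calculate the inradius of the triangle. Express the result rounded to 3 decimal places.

r ≈ 1.641

Semiperimeter s = (12.94 + 7.29 + 7.43)/2 = 13.83.
Heron's formula: area = √(13.83·0.89·6.54·6.4) ≈ 22.698.
Inradius = area/s = 22.698/13.83 ≈ 1.6412.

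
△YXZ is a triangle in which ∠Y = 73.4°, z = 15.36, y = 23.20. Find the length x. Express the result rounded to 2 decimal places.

22.32

Law of sines: sin Z = z·sin Y/y ≈ 0.63448.
Since y ≥ z, only the acute value applies: ∠Z ≈ 39.38°.
Then ∠X = 180° − ∠Y − ∠Z ≈ 67.22°.
Law of sines gives x = y·sin X/sin Y ≈ 22.32.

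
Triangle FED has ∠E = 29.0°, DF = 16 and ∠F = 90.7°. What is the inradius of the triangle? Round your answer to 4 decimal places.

5.9052

The third angle is ∠D = 180° − ∠F − ∠E = 60.30°.
Law of sines: ED = DF·sin F/sin E ≈ 33.
Law of sines: FE = DF·sin D/sin E ≈ 28.667.
Area = ½·DF·ED·sin D ≈ 229.32.
Semiperimeter s = (33+16+28.667)/2 = 38.834.
Inradius = area/s = 229.32/38.834 ≈ 5.9052.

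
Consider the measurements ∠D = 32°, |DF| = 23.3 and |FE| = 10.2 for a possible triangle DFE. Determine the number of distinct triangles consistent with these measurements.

0

|DF|·sin D = 23.3·sin(32°) ≈ 12.35.
Since |FE| = 10.2 < 12.35 = |DF| sin D, no triangle exists.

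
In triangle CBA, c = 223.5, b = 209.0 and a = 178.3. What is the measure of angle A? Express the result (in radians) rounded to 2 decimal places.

By the law of cosines, cos A = (c² + b² − a²) / (2·c·b) ≈ 0.66196, so ∠A ≈ 0.847 rad.

0.85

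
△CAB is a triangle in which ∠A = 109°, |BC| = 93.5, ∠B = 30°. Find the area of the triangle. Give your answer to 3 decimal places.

The third angle is ∠C = 180° − ∠A − ∠B = 41.00°.
Law of sines: |AB| = |BC|·sin C/sin A ≈ 64.876.
Law of sines: |CA| = |BC|·sin B/sin A ≈ 49.444.
Area = ½·|BC|·|AB|·sin B ≈ 1516.5.

1516.478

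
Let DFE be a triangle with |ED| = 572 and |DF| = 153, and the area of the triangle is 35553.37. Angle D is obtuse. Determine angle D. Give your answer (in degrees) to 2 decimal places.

From area = ½·|ED|·|DF|·sin D, we get sin D = 2·area/(|ED|·|DF|) ≈ 0.81250.
Taking the obtuse solution, ∠D ≈ 125.66°.

125.66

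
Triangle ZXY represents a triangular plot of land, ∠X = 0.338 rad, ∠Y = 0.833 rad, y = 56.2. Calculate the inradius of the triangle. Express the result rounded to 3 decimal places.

The third angle is ∠Z = π − ∠X − ∠Y = 1.971 rad.
Law of sines: z = y·sin Z/sin Y ≈ 69.961.
Law of sines: x = y·sin X/sin Y ≈ 25.185.
Area = ½·y·z·sin X ≈ 651.9.
Semiperimeter s = (69.961+25.185+56.2)/2 = 75.673.
Inradius = area/s = 651.9/75.673 ≈ 8.6146.

8.615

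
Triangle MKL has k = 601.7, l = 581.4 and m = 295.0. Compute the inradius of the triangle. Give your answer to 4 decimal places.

114.0618

Semiperimeter s = (295 + 601.7 + 581.4)/2 = 739.05.
Heron's formula: area = √(739.05·444.05·137.35·157.65) ≈ 84297.
Inradius = area/s = 84297/739.05 ≈ 114.06.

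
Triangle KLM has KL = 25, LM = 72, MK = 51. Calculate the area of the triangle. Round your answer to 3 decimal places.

Semiperimeter s = (72 + 51 + 25)/2 = 74.
Heron's formula: area = √(74·2·23·49) ≈ 408.41.

area ≈ 408.407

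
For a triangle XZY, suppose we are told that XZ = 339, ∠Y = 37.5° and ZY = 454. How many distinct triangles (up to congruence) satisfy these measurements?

2

ZY·sin Y = 454·sin(37.5°) ≈ 276.4.
Since ZY sin Y < XZ < ZY (276.4 < 339 < 454), two triangles exist.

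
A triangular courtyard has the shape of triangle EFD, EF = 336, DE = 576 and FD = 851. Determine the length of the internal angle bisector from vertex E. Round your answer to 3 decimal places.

By the law of cosines, cos E = (DE² + EF² − FD²) / (2·DE·EF) ≈ -0.72216, so ∠E ≈ 136.23°.
The bisector from E has length 2·DE·EF·cos(∠E/2)/(DE+EF) ≈ 158.19.

158.189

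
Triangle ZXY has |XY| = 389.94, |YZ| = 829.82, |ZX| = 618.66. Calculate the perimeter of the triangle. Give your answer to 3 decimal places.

Perimeter = 389.94 + 829.82 + 618.66 = 1838.4.

perimeter ≈ 1838.420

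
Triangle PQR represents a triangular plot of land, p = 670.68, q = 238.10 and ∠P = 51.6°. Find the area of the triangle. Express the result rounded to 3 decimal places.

area ≈ 73901.424

Law of sines: sin Q = q·sin P/p ≈ 0.27822.
Since p ≥ q, only the acute value applies: ∠Q ≈ 16.15°.
Then ∠R = 180° − ∠P − ∠Q ≈ 112.25°.
Law of sines gives r = p·sin R/sin P ≈ 792.09.
Area = ½·p·q·sin R ≈ 73901.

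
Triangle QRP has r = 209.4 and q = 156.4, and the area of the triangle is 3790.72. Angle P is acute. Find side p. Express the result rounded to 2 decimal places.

67.74

From area = ½·q·r·sin P, we get sin P = 2·area/(q·r) ≈ 0.23149.
Taking the acute solution, ∠P ≈ 13.38°.
Law of cosines then gives p ≈ 67.736.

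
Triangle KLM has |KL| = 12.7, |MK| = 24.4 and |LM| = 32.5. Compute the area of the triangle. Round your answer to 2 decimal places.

area ≈ 135.63

Semiperimeter s = (32.5 + 24.4 + 12.7)/2 = 34.8.
Heron's formula: area = √(34.8·2.3·10.4·22.1) ≈ 135.63.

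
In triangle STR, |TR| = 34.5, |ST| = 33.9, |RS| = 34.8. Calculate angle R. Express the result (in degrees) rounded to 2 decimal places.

58.57

By the law of cosines, cos R = (|TR|² + |RS|² − |ST|²) / (2·|TR|·|RS|) ≈ 0.52144, so ∠R ≈ 58.57°.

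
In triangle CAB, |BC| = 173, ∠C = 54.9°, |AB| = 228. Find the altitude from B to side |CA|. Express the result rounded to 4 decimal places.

h_B ≈ 141.5399

Law of sines: sin A = |BC|·sin C/|AB| ≈ 0.62079.
Since |AB| ≥ |BC|, only the acute value applies: ∠A ≈ 38.37°.
Then ∠B = 180° − ∠C − ∠A ≈ 86.73°.
Law of sines gives |CA| = |AB|·sin B/sin C ≈ 278.22.
Area = ½·|AB|·|BC|·sin B ≈ 19690.
The altitude from B has length 2·area/|CA| ≈ 141.54.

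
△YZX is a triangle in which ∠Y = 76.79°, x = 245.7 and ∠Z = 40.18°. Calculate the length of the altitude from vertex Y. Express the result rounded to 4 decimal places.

h_Y ≈ 158.5234

The third angle is ∠X = 180° − ∠Y − ∠Z = 63.03°.
Law of sines: y = x·sin Y/sin X ≈ 268.39.
Law of sines: z = x·sin Z/sin X ≈ 177.87.
Area = ½·x·y·sin Z ≈ 21273.
The altitude from Y has length 2·area/y ≈ 158.52.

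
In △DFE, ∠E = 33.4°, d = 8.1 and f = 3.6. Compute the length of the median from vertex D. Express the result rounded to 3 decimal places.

By the law of cosines, e² = d² + f² − 2·d·f·cos E = 29.882, so e ≈ 5.4664.
Median from D: ½√(2·f² + 2·e² − d²) ≈ 2.2402.

2.240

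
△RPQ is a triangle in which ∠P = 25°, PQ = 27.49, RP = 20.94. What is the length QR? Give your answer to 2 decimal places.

12.28

By the law of cosines, QR² = RP² + PQ² − 2·RP·PQ·cos P = 150.77, so QR ≈ 12.279.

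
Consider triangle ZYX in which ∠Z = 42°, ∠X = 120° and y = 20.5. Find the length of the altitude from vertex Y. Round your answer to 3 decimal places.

38.443

The third angle is ∠Y = 180° − ∠X − ∠Z = 18.00°.
Law of sines: z = y·sin Z/sin Y ≈ 44.39.
Law of sines: x = y·sin X/sin Y ≈ 57.452.
Area = ½·y·z·sin X ≈ 394.04.
The altitude from Y has length 2·area/y ≈ 38.443.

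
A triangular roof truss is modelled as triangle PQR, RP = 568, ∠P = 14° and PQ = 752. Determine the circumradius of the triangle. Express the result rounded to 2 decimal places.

By the law of cosines, QR² = RP² + PQ² − 2·RP·PQ·cos P = 59232, so QR ≈ 243.38.
Area = ½·RP·PQ·sin P ≈ 51667.
Circumradius = QR/(2 sin P) ≈ 503.

503.00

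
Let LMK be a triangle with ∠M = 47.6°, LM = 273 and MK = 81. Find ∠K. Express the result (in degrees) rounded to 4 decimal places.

By the law of cosines, KL² = LM² + MK² − 2·LM·MK·cos M = 51268, so KL ≈ 226.43.
Law of cosines again: cos K = (MK² + KL² − LM²)/(2·MK·KL) ≈ -0.45527, so ∠K ≈ 117.08°.

∠K ≈ 117.0823°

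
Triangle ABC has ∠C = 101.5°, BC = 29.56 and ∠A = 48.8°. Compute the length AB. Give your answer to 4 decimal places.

The third angle is ∠B = 180° − ∠C − ∠A = 29.70°.
Law of sines: AB = BC·sin C/sin A ≈ 38.498.

38.4981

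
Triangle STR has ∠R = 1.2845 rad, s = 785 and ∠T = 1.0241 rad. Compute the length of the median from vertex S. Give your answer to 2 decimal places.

The third angle is ∠S = π − ∠T − ∠R = 0.8330 rad.
Law of sines: t = s·sin T/sin S ≈ 906.26.
Law of sines: r = s·sin R/sin S ≈ 1017.7.
Median from S: ½√(2·t² + 2·r² − s²) ≈ 880.03.

880.03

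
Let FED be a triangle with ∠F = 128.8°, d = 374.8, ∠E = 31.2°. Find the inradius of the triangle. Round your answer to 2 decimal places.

92.30

The third angle is ∠D = 180° − ∠F − ∠E = 20.00°.
Law of sines: f = d·sin F/sin D ≈ 854.03.
Law of sines: e = d·sin E/sin D ≈ 567.68.
Area = ½·d·f·sin E ≈ 82908.
Semiperimeter s = (854.03+567.68+374.8)/2 = 898.25.
Inradius = area/s = 82908/898.25 ≈ 92.299.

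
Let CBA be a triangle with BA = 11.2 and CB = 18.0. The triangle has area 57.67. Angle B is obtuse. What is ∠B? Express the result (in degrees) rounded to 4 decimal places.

From area = ½·CB·BA·sin B, we get sin B = 2·area/(CB·BA) ≈ 0.57212.
Taking the obtuse solution, ∠B ≈ 145.10°.

145.1016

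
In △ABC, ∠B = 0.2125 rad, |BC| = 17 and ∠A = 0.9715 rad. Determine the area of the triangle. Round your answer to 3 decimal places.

The third angle is ∠C = π − ∠A − ∠B = 1.9576 rad.
Law of sines: |CA| = |BC|·sin B/sin A ≈ 4.3421.
Law of sines: |AB| = |BC|·sin C/sin A ≈ 19.067.
Area = ½·|BC|·|CA|·sin C ≈ 34.181.

area ≈ 34.181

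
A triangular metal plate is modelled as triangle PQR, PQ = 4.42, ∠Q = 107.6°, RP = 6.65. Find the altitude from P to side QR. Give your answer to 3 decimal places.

Law of sines: sin R = PQ·sin Q/RP ≈ 0.63355.
Since RP ≥ PQ, only the acute value applies: ∠R ≈ 39.31°.
Then ∠P = 180° − ∠Q − ∠R ≈ 33.09°.
Law of sines gives QR = RP·sin P/sin Q ≈ 3.8086.
Area = ½·RP·PQ·sin P ≈ 8.0231.
The altitude from P has length 2·area/QR ≈ 4.2131.

h_P ≈ 4.213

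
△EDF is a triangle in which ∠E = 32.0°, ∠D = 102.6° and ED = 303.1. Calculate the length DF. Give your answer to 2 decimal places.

The third angle is ∠F = 180° − ∠E − ∠D = 45.40°.
Law of sines: DF = ED·sin E/sin F ≈ 225.58.

225.58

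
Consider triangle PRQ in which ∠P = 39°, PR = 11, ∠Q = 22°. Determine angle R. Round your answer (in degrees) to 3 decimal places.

119.000

The third angle is ∠R = 180° − ∠Q − ∠P = 119.00°.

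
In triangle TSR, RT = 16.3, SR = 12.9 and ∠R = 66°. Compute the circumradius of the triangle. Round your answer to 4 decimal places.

8.8431

By the law of cosines, TS² = SR² + RT² − 2·SR·RT·cos R = 261.05, so TS ≈ 16.157.
Area = ½·SR·RT·sin R ≈ 96.046.
Circumradius = TS/(2 sin R) ≈ 8.8431.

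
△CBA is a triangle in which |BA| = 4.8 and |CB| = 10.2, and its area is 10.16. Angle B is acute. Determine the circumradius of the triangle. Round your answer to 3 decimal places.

From area = ½·|CB|·|BA|·sin B, we get sin B = 2·area/(|CB|·|BA|) ≈ 0.41503.
Taking the acute solution, ∠B ≈ 24.52°.
Law of cosines then gives |AC| ≈ 6.1637.
Circumradius = |AC|/(2 sin B) ≈ 7.4256.

R ≈ 7.426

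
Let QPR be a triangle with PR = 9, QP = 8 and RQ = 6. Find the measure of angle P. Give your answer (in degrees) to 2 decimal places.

By the law of cosines, cos P = (QP² + PR² − RQ²) / (2·QP·PR) ≈ 0.75694, so ∠P ≈ 40.80°.

40.80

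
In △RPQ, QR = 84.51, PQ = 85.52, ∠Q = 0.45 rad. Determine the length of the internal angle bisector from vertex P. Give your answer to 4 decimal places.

41.5314

By the law of cosines, RP² = PQ² + QR² − 2·PQ·QR·cos Q = 1440, so RP ≈ 37.948.
Law of cosines again: cos P = (RP² + PQ² − QR²)/(2·RP·PQ) ≈ 0.24832, so ∠P ≈ 1.320 rad.
The bisector from P has length 2·RP·PQ·cos(∠P/2)/(RP+PQ) ≈ 41.531.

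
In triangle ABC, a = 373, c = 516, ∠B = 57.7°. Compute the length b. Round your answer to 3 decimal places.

446.871

By the law of cosines, b² = c² + a² − 2·c·a·cos B = 1.9969e+05, so b ≈ 446.87.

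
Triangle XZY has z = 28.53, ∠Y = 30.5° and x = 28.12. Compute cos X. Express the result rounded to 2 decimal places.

cos X ≈ 0.29

By the law of cosines, y² = x² + z² − 2·x·z·cos Y = 222.19, so y ≈ 14.906.
Law of cosines again: cos X = (z² + y² − x²)/(2·z·y) ≈ 0.28854, so ∠X ≈ 73.23°.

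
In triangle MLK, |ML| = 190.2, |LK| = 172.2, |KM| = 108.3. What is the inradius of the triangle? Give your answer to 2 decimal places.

r ≈ 39.23

Semiperimeter s = (172.2 + 108.3 + 190.2)/2 = 235.35.
Heron's formula: area = √(235.35·63.15·127.05·45.15) ≈ 9233.4.
Inradius = area/s = 9233.4/235.35 ≈ 39.232.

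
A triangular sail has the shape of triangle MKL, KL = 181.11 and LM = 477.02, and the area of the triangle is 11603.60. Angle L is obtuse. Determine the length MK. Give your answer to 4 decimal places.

653.2874

From area = ½·KL·LM·sin L, we get sin L = 2·area/(KL·LM) ≈ 0.26862.
Taking the obtuse solution, ∠L ≈ 164.42°.
Law of cosines then gives MK ≈ 653.29.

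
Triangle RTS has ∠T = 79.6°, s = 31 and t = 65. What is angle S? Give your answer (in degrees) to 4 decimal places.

Law of sines: sin S = s·sin T/t ≈ 0.46909.
Since t ≥ s, only the acute value applies: ∠S ≈ 27.98°.
Then ∠R = 180° − ∠T − ∠S ≈ 72.42°.

27.9751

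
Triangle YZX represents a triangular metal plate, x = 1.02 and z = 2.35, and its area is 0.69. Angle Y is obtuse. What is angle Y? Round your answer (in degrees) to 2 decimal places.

From area = ½·z·x·sin Y, we get sin Y = 2·area/(z·x) ≈ 0.57572.
Taking the obtuse solution, ∠Y ≈ 144.85°.

144.85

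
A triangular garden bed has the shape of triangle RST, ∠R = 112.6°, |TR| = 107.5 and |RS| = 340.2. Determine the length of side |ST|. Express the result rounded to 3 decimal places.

394.209

By the law of cosines, |ST|² = |TR|² + |RS|² − 2·|TR|·|RS|·cos R = 1.554e+05, so |ST| ≈ 394.21.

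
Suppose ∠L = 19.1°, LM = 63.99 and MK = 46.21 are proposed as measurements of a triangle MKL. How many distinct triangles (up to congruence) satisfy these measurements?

LM·sin L = 63.99·sin(19.1°) ≈ 20.94.
Since LM sin L < MK < LM (20.94 < 46.21 < 63.99), two triangles exist.

2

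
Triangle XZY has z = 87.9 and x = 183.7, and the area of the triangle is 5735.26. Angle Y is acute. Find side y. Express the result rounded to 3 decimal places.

From area = ½·x·z·sin Y, we get sin Y = 2·area/(x·z) ≈ 0.71037.
Taking the acute solution, ∠Y ≈ 0.790 rad.
Law of cosines then gives y ≈ 136.9.

136.903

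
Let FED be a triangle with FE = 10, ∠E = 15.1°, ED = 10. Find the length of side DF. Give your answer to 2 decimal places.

By the law of cosines, DF² = FE² + ED² − 2·FE·ED·cos E = 6.9055, so DF ≈ 2.6278.

2.63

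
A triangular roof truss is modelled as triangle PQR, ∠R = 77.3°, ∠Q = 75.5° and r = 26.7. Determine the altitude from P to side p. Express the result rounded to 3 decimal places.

h_P ≈ 25.850

The third angle is ∠P = 180° − ∠Q − ∠R = 27.20°.
Law of sines: p = r·sin P/sin R ≈ 12.511.
Law of sines: q = r·sin Q/sin R ≈ 26.498.
Area = ½·r·p·sin Q ≈ 161.7.
The altitude from P has length 2·area/p ≈ 25.85.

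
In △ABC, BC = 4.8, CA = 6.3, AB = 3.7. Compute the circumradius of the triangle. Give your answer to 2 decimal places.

By the law of cosines, cos A = (CA² + AB² − BC²) / (2·CA·AB) ≈ 0.65079, so ∠A ≈ 49.40°.
Circumradius = BC/(2 sin A) ≈ 3.161.

3.16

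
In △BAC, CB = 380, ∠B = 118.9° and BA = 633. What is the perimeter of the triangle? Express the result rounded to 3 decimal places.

1894.809

By the law of cosines, AC² = CB² + BA² − 2·CB·BA·cos B = 7.7759e+05, so AC ≈ 881.81.
Semiperimeter s = (881.81+380+633)/2 = 947.4.
Perimeter = 881.81 + 380 + 633 = 1894.8.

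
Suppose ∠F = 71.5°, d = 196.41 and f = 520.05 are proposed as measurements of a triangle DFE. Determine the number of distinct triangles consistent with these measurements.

1

d·sin F = 196.41·sin(71.5°) ≈ 186.3.
Since f ≥ d, exactly one triangle exists.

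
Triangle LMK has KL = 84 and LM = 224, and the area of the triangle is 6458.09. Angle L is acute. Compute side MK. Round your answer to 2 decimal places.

172.82

From area = ½·KL·LM·sin L, we get sin L = 2·area/(KL·LM) ≈ 0.68645.
Taking the acute solution, ∠L ≈ 43.35°.
Law of cosines then gives MK ≈ 172.82.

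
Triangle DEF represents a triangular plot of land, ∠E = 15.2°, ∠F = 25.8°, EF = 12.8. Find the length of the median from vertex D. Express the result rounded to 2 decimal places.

The third angle is ∠D = 180° − ∠E − ∠F = 139.00°.
Law of sines: FD = EF·sin E/sin D ≈ 5.1154.
Law of sines: DE = EF·sin F/sin D ≈ 8.4916.
Median from D: ½√(2·FD² + 2·DE² − EF²) ≈ 2.8595.

m_D ≈ 2.86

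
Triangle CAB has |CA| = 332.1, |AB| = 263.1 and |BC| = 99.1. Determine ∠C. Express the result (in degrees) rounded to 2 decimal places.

39.36

By the law of cosines, cos C = (|BC|² + |CA|² − |AB|²) / (2·|BC|·|CA|) ≈ 0.77314, so ∠C ≈ 39.36°.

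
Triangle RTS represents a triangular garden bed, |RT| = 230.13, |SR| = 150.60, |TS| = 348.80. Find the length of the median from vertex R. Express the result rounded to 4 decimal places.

Median from R: ½√(2·|SR|² + 2·|RT|² − |TS|²) ≈ 86.051.

m_R ≈ 86.0507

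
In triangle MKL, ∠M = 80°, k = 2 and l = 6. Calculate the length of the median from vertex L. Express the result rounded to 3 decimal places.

By the law of cosines, m² = k² + l² − 2·k·l·cos M = 35.832, so m ≈ 5.986.
Median from L: ½√(2·m² + 2·k² − l²) ≈ 3.304.

m_L ≈ 3.304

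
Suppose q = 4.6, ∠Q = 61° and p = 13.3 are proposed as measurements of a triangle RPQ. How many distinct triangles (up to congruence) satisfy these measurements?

0

p·sin Q = 13.3·sin(61°) ≈ 11.63.
Since q = 4.6 < 11.63 = p sin Q, no triangle exists.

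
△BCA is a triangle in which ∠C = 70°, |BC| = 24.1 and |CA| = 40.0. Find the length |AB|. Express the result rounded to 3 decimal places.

By the law of cosines, |AB|² = |BC|² + |CA|² − 2·|BC|·|CA|·cos C = 1521.4, so |AB| ≈ 39.005.

39.005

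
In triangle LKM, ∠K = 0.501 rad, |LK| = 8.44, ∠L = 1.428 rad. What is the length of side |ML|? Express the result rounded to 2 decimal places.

The third angle is ∠M = π − ∠L − ∠K = 1.213 rad.
Law of sines: |ML| = |LK|·sin K/sin M ≈ 4.3285.

4.33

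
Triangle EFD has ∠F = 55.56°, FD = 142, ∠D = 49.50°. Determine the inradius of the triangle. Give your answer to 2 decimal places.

34.91

The third angle is ∠E = 180° − ∠F − ∠D = 74.94°.
Law of sines: DE = FD·sin F/sin E ≈ 121.28.
Law of sines: EF = FD·sin D/sin E ≈ 111.82.
Area = ½·FD·DE·sin D ≈ 6547.5.
Semiperimeter s = (142+121.28+111.82)/2 = 187.55.
Inradius = area/s = 6547.5/187.55 ≈ 34.911.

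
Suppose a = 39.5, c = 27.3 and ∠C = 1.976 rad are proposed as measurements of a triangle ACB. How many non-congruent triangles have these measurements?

0

a·sin C = 39.5·sin(1.976 rad) ≈ 36.3.
Since ∠C is not acute, a triangle exists only if c > a; here c ≤ a, so there is no triangle.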